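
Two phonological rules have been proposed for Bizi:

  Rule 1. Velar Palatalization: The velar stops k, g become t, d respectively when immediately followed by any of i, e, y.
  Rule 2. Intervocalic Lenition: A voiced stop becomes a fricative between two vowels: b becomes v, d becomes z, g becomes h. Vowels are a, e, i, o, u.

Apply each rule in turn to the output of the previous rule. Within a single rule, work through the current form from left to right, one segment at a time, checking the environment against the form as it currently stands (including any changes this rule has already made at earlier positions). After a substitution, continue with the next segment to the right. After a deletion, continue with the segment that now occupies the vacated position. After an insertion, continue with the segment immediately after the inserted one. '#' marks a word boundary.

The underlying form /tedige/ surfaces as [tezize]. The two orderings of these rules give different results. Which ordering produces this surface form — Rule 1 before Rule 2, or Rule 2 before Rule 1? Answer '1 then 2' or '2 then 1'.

1 then 2

Order 1 then 2:
  1 Velar Palatalization: [tedige] → [tedide]
  2 Intervocalic Lenition: [tedide] → [tezize]
  result: [tezize]
Order 2 then 1:
  2 Intervocalic Lenition: [tedige] → [tezihe]
  1 Velar Palatalization: no change — [tezihe]
  result: [tezihe]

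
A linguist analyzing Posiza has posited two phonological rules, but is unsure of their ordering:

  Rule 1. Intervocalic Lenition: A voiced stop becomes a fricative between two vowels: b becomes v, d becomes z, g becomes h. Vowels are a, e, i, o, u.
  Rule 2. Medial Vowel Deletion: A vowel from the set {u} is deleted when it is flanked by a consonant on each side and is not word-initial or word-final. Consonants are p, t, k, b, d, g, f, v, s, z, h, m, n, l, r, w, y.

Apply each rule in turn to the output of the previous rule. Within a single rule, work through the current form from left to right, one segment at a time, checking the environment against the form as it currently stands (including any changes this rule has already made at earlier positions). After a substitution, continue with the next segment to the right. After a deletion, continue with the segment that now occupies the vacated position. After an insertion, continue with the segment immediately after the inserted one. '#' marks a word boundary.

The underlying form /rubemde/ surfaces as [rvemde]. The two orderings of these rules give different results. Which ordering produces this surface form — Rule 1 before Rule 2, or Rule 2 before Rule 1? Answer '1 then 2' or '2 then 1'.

1 then 2

Order 1 then 2:
  1 Intervocalic Lenition: [rubemde] → [ruvemde]
  2 Medial Vowel Deletion: [ruvemde] → [rvemde]
  result: [rvemde]
Order 2 then 1:
  2 Medial Vowel Deletion: [rubemde] → [rbemde]
  1 Intervocalic Lenition: no change — [rbemde]
  result: [rbemde]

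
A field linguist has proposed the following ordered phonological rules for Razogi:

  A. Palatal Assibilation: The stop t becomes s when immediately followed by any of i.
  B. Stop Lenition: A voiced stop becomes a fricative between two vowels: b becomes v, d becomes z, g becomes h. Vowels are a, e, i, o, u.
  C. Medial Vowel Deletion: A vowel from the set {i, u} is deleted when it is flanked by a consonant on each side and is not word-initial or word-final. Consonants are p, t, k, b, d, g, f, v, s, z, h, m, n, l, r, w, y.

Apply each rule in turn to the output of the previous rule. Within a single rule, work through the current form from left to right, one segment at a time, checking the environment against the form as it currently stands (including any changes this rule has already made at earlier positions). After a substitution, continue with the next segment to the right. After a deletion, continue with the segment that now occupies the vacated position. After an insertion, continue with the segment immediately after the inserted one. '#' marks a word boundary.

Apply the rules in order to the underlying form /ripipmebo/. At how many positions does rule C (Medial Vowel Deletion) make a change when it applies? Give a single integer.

A Palatal Assibilation: no change — [ripipmebo]
B Stop Lenition: [ripipmebo] → [ripipmevo]
C Medial Vowel Deletion: [ripipmevo] → [rppmevo]
Rule C changed 2 position(s).

2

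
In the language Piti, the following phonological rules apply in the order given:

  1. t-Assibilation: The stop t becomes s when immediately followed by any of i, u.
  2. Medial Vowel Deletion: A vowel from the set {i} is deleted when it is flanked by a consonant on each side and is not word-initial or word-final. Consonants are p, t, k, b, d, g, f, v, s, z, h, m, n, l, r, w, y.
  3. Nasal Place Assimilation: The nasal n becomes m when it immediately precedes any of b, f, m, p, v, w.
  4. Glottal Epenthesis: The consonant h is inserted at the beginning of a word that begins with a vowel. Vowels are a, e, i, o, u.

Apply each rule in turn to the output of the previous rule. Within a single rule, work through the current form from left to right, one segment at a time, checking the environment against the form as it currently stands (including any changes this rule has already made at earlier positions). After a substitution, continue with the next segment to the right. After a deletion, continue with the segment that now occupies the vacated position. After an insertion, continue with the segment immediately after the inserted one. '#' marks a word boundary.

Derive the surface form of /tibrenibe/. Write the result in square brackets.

1 t-Assibilation: [tibrenibe] → [sibrenibe]
2 Medial Vowel Deletion: [sibrenibe] → [sbrenbe]
3 Nasal Place Assimilation: [sbrenbe] → [sbrembe]
4 Glottal Epenthesis: no change — [sbrembe]

[sbrembe]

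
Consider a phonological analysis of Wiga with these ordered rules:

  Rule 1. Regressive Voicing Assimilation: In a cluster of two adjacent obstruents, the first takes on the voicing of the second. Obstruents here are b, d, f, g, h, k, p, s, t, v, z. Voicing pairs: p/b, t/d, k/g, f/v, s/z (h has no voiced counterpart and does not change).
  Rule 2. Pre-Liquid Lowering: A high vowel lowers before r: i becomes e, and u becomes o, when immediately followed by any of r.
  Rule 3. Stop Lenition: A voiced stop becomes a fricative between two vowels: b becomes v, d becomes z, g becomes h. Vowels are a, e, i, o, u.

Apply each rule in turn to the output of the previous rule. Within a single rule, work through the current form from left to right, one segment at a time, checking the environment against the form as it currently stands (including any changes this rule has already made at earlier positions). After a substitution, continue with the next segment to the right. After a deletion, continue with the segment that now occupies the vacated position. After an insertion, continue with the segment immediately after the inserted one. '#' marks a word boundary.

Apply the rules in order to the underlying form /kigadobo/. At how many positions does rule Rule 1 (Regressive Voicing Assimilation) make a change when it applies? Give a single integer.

0

Rule 1 Regressive Voicing Assimilation: no change — [kigadobo]
Rule 2 Pre-Liquid Lowering: no change — [kigadobo]
Rule 3 Stop Lenition: [kigadobo] → [kihazovo]
Rule Rule 1 changed 0 position(s).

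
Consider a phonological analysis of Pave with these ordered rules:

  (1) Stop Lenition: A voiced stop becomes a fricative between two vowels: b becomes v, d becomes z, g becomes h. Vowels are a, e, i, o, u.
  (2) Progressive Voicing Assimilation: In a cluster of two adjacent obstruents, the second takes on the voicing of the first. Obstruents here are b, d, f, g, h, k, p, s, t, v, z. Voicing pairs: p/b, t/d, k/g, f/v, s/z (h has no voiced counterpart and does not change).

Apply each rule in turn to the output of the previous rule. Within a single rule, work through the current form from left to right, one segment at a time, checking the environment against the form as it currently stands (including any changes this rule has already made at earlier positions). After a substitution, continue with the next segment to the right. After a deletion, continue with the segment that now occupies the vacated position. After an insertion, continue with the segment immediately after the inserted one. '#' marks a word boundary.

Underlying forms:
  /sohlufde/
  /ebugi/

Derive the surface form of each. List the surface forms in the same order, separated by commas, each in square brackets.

/sohlufde/:
  (1) Stop Lenition: no change — [sohlufde]
  (2) Progressive Voicing Assimilation: [sohlufde] → [sohlufte]
/ebugi/:
  (1) Stop Lenition: [ebugi] → [evuhi]
  (2) Progressive Voicing Assimilation: no change — [evuhi]

[sohlufte], [evuhi]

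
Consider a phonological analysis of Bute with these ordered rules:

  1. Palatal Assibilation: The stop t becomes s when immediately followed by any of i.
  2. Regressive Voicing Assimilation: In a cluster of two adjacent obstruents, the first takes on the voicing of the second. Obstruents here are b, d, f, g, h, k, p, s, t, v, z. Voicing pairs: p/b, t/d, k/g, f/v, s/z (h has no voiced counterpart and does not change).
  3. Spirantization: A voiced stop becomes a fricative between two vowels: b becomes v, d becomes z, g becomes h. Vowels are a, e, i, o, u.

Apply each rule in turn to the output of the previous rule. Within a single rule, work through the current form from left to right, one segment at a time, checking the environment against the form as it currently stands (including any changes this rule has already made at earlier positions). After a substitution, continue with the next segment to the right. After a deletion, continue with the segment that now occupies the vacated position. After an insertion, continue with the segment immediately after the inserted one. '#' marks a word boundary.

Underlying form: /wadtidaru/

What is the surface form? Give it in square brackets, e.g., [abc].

1 Palatal Assibilation: [wadtidaru] → [wadsidaru]
2 Regressive Voicing Assimilation: [wadsidaru] → [watsidaru]
3 Spirantization: [watsidaru] → [watsizaru]

[watsizaru]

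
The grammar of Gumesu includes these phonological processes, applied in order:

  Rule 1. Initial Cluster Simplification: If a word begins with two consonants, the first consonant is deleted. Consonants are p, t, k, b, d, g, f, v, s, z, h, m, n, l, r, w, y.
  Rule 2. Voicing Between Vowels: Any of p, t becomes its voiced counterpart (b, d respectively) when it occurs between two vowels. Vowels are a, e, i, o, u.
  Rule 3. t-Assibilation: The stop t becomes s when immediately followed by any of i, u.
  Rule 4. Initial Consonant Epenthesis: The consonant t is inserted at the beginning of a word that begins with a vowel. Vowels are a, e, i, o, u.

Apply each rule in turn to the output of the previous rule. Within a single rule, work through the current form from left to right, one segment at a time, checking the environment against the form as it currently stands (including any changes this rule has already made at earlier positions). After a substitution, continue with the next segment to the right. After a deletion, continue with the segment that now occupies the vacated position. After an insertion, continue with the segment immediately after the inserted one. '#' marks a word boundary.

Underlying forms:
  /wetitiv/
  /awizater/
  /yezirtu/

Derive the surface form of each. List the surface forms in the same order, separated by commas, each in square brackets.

/wetitiv/:
  Rule 1 Initial Cluster Simplification: no change — [wetitiv]
  Rule 2 Voicing Between Vowels: [wetitiv] → [wedidiv]
  Rule 3 t-Assibilation: no change — [wedidiv]
  Rule 4 Initial Consonant Epenthesis: no change — [wedidiv]
/awizater/:
  Rule 1 Initial Cluster Simplification: no change — [awizater]
  Rule 2 Voicing Between Vowels: [awizater] → [awizader]
  Rule 3 t-Assibilation: no change — [awizader]
  Rule 4 Initial Consonant Epenthesis: [awizader] → [tawizader]
/yezirtu/:
  Rule 1 Initial Cluster Simplification: no change — [yezirtu]
  Rule 2 Voicing Between Vowels: no change — [yezirtu]
  Rule 3 t-Assibilation: [yezirtu] → [yezirsu]
  Rule 4 Initial Consonant Epenthesis: no change — [yezirsu]

[wedidiv], [tawizader], [yezirsu]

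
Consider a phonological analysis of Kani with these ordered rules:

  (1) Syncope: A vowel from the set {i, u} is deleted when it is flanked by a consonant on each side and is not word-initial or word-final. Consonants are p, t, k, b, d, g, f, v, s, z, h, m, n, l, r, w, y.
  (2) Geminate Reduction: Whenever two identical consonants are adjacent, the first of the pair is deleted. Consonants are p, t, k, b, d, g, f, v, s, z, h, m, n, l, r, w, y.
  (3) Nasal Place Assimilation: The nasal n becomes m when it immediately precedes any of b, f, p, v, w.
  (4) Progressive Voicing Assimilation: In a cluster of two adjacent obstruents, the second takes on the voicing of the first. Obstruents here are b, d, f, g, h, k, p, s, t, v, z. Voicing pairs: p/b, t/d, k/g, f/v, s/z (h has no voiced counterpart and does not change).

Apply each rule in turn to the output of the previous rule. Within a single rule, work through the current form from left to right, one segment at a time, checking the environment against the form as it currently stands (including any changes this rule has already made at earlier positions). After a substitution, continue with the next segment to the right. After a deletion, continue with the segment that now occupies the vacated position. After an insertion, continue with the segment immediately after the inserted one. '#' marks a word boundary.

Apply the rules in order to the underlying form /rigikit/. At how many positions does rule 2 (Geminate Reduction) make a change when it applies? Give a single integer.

(1) Syncope: [rigikit] → [rgkt]
(2) Geminate Reduction: no change — [rgkt]
(3) Nasal Place Assimilation: no change — [rgkt]
(4) Progressive Voicing Assimilation: [rgkt] → [rggd]
Rule 2 changed 0 position(s).

0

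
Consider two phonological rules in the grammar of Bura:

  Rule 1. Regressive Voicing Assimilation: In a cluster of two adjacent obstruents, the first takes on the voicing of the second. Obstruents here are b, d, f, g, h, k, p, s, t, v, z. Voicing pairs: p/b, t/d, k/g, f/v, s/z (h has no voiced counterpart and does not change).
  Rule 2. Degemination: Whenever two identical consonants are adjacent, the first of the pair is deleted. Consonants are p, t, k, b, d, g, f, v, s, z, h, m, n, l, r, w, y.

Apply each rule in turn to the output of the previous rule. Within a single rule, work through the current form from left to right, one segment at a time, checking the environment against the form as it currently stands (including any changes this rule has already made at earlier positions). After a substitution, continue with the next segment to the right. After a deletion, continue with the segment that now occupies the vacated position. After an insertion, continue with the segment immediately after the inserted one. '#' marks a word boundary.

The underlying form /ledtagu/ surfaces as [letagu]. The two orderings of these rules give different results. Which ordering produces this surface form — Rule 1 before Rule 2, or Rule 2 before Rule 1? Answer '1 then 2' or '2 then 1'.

Order 1 then 2:
  1 Regressive Voicing Assimilation: [ledtagu] → [lettagu]
  2 Degemination: [lettagu] → [letagu]
  result: [letagu]
Order 2 then 1:
  2 Degemination: no change — [ledtagu]
  1 Regressive Voicing Assimilation: [ledtagu] → [lettagu]
  result: [lettagu]

1 then 2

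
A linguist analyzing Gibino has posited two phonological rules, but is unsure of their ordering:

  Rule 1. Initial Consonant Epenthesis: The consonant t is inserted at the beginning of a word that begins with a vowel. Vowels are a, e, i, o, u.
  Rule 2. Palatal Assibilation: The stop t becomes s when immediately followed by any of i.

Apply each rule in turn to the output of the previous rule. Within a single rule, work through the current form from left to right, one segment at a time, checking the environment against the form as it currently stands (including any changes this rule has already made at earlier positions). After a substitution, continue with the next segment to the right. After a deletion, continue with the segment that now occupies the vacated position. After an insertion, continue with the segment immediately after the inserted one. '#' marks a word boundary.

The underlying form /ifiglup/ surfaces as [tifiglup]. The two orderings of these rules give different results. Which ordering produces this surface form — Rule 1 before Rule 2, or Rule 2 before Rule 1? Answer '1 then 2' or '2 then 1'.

2 then 1

Order 1 then 2:
  1 Initial Consonant Epenthesis: [ifiglup] → [tifiglup]
  2 Palatal Assibilation: [tifiglup] → [sifiglup]
  result: [sifiglup]
Order 2 then 1:
  2 Palatal Assibilation: no change — [ifiglup]
  1 Initial Consonant Epenthesis: [ifiglup] → [tifiglup]
  result: [tifiglup]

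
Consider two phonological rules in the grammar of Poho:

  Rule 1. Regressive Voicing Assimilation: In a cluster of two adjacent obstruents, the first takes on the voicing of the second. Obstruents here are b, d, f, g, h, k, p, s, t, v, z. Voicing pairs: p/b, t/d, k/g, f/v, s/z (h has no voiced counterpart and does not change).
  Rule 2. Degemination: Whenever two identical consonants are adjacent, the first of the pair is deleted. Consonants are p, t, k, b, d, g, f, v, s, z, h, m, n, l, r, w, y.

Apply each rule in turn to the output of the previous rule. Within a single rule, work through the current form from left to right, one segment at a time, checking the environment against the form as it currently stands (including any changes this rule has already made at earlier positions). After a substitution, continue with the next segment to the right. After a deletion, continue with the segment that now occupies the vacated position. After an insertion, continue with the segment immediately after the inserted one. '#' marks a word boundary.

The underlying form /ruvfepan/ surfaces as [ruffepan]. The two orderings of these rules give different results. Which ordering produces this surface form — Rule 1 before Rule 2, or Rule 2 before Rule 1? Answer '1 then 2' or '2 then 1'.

Order 1 then 2:
  1 Regressive Voicing Assimilation: [ruvfepan] → [ruffepan]
  2 Degemination: [ruffepan] → [rufepan]
  result: [rufepan]
Order 2 then 1:
  2 Degemination: no change — [ruvfepan]
  1 Regressive Voicing Assimilation: [ruvfepan] → [ruffepan]
  result: [ruffepan]

2 then 1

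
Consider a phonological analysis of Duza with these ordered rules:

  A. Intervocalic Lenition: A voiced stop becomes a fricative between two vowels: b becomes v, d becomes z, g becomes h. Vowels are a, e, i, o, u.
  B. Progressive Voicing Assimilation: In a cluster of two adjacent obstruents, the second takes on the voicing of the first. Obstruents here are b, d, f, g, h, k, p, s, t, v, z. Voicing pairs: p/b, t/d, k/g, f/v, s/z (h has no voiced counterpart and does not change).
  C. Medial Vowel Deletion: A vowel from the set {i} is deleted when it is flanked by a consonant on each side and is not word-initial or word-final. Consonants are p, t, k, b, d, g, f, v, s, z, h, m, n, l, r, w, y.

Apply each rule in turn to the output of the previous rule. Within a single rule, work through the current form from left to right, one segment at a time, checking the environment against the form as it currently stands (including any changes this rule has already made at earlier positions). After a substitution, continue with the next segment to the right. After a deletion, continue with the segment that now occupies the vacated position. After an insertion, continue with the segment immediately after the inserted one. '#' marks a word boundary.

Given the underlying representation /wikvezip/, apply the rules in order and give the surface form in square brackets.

A Intervocalic Lenition: no change — [wikvezip]
B Progressive Voicing Assimilation: [wikvezip] → [wikfezip]
C Medial Vowel Deletion: [wikfezip] → [wkfezp]

[wkfezp]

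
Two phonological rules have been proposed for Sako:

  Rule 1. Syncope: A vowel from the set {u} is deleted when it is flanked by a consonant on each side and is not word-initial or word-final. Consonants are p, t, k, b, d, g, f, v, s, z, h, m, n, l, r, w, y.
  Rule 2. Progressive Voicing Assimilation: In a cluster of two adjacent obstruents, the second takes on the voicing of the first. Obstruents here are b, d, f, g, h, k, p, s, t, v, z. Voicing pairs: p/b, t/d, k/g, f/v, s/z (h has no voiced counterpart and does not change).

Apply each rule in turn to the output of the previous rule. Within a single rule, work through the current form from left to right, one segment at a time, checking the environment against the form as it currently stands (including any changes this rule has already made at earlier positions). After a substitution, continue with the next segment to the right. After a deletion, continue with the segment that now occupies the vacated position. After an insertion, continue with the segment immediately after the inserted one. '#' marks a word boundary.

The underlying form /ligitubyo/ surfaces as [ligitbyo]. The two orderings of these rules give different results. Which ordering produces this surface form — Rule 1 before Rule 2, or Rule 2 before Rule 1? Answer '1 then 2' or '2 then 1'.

2 then 1

Order 1 then 2:
  1 Syncope: [ligitubyo] → [ligitbyo]
  2 Progressive Voicing Assimilation: [ligitbyo] → [ligitpyo]
  result: [ligitpyo]
Order 2 then 1:
  2 Progressive Voicing Assimilation: no change — [ligitubyo]
  1 Syncope: [ligitubyo] → [ligitbyo]
  result: [ligitbyo]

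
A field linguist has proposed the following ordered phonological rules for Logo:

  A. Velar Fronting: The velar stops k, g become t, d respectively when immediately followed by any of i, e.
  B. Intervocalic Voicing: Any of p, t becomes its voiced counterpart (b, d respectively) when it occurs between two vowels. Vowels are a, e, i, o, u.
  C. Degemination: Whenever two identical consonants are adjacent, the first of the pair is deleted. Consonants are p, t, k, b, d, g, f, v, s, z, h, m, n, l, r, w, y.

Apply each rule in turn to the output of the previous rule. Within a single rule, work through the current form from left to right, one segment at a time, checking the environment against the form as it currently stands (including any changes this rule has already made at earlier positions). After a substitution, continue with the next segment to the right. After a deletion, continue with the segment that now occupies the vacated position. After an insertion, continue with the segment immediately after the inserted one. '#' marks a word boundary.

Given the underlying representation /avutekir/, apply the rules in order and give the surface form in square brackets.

A Velar Fronting: [avutekir] → [avutetir]
B Intervocalic Voicing: [avutetir] → [avudedir]
C Degemination: no change — [avudedir]

[avudedir]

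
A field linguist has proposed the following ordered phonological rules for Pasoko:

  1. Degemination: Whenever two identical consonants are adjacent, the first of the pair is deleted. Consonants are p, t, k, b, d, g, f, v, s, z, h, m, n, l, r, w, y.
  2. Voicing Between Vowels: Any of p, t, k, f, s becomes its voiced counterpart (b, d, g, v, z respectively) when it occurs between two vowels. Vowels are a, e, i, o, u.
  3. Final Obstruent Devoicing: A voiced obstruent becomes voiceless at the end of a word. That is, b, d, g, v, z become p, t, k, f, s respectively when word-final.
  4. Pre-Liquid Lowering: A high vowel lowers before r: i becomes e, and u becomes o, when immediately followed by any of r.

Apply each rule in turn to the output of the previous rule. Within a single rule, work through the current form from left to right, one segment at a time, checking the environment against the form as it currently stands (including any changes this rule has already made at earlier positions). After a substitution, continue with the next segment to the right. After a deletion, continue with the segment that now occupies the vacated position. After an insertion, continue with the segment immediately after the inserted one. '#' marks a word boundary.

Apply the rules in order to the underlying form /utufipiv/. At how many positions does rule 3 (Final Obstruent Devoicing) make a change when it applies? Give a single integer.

1

1 Degemination: no change — [utufipiv]
2 Voicing Between Vowels: [utufipiv] → [uduvibiv]
3 Final Obstruent Devoicing: [uduvibiv] → [uduvibif]
4 Pre-Liquid Lowering: no change — [uduvibif]
Rule 3 changed 1 position(s).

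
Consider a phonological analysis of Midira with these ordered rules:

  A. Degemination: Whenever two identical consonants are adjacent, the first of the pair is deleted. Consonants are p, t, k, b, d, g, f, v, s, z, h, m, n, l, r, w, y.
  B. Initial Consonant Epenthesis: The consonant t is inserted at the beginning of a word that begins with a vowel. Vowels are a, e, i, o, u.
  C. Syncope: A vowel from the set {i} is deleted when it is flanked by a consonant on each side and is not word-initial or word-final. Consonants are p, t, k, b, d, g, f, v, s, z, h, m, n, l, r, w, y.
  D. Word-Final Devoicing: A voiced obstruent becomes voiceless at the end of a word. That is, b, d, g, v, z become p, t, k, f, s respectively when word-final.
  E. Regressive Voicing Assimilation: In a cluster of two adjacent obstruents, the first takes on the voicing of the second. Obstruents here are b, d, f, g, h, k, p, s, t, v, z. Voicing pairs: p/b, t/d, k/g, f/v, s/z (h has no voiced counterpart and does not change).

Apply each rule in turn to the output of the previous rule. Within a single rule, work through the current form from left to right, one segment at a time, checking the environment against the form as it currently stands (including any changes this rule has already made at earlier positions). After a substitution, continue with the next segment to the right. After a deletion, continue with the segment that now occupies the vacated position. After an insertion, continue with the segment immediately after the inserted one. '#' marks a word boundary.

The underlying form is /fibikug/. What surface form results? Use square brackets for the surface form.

A Degemination: no change — [fibikug]
B Initial Consonant Epenthesis: no change — [fibikug]
C Syncope: [fibikug] → [fbkug]
D Word-Final Devoicing: [fbkug] → [fbkuk]
E Regressive Voicing Assimilation: [fbkuk] → [vpkuk]

[vpkuk]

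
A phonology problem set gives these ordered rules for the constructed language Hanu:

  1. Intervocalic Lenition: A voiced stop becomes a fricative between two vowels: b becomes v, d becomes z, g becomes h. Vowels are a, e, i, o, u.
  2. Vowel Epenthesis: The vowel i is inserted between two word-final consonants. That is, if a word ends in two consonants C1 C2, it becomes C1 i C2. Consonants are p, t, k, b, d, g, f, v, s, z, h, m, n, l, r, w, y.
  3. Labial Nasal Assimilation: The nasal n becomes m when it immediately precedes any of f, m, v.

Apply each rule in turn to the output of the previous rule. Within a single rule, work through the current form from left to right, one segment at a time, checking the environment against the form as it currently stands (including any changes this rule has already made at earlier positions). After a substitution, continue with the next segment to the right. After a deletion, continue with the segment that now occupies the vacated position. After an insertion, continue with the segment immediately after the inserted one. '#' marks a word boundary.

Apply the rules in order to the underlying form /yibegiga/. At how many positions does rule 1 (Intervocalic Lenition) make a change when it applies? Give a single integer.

1 Intervocalic Lenition: [yibegiga] → [yivehiha]
2 Vowel Epenthesis: no change — [yivehiha]
3 Labial Nasal Assimilation: no change — [yivehiha]
Rule 1 changed 3 position(s).

3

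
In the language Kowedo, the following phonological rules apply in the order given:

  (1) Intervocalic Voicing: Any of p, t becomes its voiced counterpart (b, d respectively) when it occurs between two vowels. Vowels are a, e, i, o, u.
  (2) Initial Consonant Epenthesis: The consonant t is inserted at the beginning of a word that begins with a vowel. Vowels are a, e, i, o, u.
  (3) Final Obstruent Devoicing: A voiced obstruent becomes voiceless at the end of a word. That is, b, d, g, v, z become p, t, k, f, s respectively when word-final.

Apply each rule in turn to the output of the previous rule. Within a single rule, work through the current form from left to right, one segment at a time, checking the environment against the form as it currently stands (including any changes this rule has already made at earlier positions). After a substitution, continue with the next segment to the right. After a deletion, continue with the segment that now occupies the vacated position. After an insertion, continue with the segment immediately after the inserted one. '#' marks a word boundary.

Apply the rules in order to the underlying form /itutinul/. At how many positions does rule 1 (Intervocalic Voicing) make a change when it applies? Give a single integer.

2

(1) Intervocalic Voicing: [itutinul] → [idudinul]
(2) Initial Consonant Epenthesis: [idudinul] → [tidudinul]
(3) Final Obstruent Devoicing: no change — [tidudinul]
Rule 1 changed 2 position(s).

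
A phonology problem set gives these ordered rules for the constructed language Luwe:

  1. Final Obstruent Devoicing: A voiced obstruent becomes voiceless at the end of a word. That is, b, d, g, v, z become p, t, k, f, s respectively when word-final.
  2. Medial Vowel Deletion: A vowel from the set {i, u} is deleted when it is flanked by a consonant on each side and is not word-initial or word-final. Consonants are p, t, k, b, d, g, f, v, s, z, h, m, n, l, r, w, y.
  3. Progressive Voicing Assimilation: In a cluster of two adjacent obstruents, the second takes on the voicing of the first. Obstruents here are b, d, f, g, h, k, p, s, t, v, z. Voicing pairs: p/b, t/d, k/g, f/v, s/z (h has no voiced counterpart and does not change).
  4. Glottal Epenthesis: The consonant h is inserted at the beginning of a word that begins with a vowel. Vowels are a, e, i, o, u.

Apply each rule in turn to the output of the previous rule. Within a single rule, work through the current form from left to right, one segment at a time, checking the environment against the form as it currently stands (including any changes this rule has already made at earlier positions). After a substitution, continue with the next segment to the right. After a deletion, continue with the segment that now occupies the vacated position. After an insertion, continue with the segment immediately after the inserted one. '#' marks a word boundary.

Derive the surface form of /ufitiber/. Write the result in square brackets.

1 Final Obstruent Devoicing: no change — [ufitiber]
2 Medial Vowel Deletion: [ufitiber] → [uftber]
3 Progressive Voicing Assimilation: [uftber] → [uftper]
4 Glottal Epenthesis: [uftper] → [huftper]

[huftper]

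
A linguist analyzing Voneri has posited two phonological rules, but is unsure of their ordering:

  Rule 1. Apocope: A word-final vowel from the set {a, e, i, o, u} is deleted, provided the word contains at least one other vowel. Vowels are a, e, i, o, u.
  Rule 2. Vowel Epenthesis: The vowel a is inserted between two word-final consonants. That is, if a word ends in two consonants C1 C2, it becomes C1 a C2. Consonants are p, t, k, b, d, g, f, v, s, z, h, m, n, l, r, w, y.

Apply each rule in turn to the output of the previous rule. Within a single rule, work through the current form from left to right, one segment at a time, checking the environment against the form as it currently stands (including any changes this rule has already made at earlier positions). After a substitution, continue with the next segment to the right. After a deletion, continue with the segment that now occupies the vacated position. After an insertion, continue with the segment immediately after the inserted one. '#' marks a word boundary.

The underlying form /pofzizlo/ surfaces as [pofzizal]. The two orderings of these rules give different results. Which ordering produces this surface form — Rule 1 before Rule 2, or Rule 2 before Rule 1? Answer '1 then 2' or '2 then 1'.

Order 1 then 2:
  1 Apocope: [pofzizlo] → [pofzizl]
  2 Vowel Epenthesis: [pofzizl] → [pofzizal]
  result: [pofzizal]
Order 2 then 1:
  2 Vowel Epenthesis: no change — [pofzizlo]
  1 Apocope: [pofzizlo] → [pofzizl]
  result: [pofzizl]

1 then 2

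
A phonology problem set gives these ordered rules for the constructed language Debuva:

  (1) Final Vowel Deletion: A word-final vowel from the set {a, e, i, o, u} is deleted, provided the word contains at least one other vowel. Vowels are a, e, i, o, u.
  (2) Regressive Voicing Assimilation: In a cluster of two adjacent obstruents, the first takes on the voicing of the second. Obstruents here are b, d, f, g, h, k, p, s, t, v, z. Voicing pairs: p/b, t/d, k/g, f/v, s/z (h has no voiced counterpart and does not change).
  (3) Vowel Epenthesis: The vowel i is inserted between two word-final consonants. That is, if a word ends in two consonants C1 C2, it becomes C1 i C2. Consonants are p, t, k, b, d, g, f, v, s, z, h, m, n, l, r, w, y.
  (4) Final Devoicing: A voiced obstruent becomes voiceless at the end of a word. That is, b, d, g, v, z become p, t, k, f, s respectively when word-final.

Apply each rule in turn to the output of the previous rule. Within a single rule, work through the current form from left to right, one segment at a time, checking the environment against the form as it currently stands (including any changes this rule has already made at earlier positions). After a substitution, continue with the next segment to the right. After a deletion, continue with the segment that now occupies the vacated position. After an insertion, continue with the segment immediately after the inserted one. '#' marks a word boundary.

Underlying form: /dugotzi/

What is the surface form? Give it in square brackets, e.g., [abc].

[dugodis]

(1) Final Vowel Deletion: [dugotzi] → [dugotz]
(2) Regressive Voicing Assimilation: [dugotz] → [dugodz]
(3) Vowel Epenthesis: [dugodz] → [dugodiz]
(4) Final Devoicing: [dugodiz] → [dugodis]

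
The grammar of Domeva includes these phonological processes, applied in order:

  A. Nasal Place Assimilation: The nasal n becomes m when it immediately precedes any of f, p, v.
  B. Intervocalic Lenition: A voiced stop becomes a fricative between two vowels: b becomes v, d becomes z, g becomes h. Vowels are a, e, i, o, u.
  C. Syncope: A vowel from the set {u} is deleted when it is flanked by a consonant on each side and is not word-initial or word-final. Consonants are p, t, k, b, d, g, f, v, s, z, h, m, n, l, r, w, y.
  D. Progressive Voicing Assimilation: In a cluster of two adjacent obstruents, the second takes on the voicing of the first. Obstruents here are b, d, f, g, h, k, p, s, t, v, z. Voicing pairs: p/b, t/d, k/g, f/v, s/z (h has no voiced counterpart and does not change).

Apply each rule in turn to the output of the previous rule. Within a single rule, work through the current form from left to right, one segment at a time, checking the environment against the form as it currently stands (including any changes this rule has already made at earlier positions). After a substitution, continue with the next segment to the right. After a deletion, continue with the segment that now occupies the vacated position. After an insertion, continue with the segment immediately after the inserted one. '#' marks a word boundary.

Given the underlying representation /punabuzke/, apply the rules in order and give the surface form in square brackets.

A Nasal Place Assimilation: no change — [punabuzke]
B Intervocalic Lenition: [punabuzke] → [punavuzke]
C Syncope: [punavuzke] → [pnavzke]
D Progressive Voicing Assimilation: [pnavzke] → [pnavzge]

[pnavzge]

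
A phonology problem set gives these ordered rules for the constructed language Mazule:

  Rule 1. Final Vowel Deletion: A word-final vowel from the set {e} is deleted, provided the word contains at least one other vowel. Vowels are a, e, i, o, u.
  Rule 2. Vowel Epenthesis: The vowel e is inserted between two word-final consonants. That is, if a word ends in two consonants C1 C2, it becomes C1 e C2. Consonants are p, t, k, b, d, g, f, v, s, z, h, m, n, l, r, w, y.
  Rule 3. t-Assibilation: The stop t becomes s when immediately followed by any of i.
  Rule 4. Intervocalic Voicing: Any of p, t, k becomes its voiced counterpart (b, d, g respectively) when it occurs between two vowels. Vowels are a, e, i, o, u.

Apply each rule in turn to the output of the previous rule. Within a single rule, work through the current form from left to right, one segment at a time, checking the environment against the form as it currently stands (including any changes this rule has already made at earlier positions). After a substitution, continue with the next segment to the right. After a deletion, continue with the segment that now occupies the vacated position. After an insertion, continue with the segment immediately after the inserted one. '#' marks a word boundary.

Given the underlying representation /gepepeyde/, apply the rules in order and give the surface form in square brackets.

[gebebeyed]

Rule 1 Final Vowel Deletion: [gepepeyde] → [gepepeyd]
Rule 2 Vowel Epenthesis: [gepepeyd] → [gepepeyed]
Rule 3 t-Assibilation: no change — [gepepeyed]
Rule 4 Intervocalic Voicing: [gepepeyed] → [gebebeyed]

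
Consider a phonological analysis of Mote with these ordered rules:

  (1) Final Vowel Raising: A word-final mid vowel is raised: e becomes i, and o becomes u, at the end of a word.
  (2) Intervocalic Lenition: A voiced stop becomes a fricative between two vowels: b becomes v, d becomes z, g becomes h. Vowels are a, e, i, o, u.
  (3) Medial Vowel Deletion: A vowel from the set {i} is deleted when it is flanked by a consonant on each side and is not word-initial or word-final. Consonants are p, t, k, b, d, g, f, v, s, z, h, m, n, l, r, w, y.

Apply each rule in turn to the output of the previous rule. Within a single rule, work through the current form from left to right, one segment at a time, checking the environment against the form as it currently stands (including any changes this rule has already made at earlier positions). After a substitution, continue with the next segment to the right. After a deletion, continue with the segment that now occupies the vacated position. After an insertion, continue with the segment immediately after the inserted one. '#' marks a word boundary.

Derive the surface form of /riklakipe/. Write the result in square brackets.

[rklakpi]

(1) Final Vowel Raising: [riklakipe] → [riklakipi]
(2) Intervocalic Lenition: no change — [riklakipi]
(3) Medial Vowel Deletion: [riklakipi] → [rklakpi]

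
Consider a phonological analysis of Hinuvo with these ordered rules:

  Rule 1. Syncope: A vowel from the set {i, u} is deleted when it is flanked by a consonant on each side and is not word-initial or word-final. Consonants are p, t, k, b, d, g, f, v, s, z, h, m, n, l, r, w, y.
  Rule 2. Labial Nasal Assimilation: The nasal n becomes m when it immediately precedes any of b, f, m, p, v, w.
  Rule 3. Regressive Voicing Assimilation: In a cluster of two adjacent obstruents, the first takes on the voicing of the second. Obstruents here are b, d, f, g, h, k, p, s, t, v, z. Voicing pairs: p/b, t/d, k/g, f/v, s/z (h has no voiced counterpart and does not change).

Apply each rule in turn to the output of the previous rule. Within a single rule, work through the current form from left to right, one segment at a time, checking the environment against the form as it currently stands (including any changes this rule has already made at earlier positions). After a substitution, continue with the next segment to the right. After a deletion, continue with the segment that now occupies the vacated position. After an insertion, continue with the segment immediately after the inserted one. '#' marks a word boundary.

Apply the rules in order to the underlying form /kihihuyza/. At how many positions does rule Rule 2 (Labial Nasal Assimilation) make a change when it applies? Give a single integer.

Rule 1 Syncope: [kihihuyza] → [khhyza]
Rule 2 Labial Nasal Assimilation: no change — [khhyza]
Rule 3 Regressive Voicing Assimilation: no change — [khhyza]
Rule Rule 2 changed 0 position(s).

0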